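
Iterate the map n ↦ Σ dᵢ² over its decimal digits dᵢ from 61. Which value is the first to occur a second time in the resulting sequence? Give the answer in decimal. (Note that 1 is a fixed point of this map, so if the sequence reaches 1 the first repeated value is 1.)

61 → 37
37 → 58
58 → 89
89 → 145
145 → 42
42 → 20
20 → 4
4 → 16
16 → 37  — 37 already appeared earlier.

37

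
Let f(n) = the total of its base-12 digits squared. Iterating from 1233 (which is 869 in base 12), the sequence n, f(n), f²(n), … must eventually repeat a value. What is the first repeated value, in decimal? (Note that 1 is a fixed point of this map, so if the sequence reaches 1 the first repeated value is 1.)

25

1233 = (8,6,9)_12 → 8² + 6² + 9² = 64 + 36 + 81 = 181
181 = (1,3,1)_12 → 1² + 3² + 1² = 1 + 9 + 1 = 11
11 = (11)_12 → 11² = 121
121 = (10,1)_12 → 10² + 1² = 100 + 1 = 101
101 = (8,5)_12 → 8² + 5² = 64 + 25 = 89
89 = (7,5)_12 → 7² + 5² = 49 + 25 = 74
74 = (6,2)_12 → 6² + 2² = 36 + 4 = 40
40 = (3,4)_12 → 3² + 4² = 9 + 16 = 25
25 = (2,1)_12 → 2² + 1² = 4 + 1 = 5
5 = (5)_12 → 5² = 25  — 25 already appeared earlier.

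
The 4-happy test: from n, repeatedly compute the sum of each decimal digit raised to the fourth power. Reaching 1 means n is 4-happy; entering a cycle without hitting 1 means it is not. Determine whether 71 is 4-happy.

71 → 7⁴ + 1⁴ = 2401 + 1 = 2402
2402 → 2⁴ + 4⁴ + 0⁴ + 2⁴ = 16 + 256 + 0 + 16 = 288
288 → 2⁴ + 8⁴ + 8⁴ = 16 + 4096 + 4096 = 8208
8208 → 8⁴ + 2⁴ + 0⁴ + 8⁴ = 4096 + 16 + 0 + 4096 = 8208  — 8208 already seen; the sequence cycles without reaching 1.

not 4-happy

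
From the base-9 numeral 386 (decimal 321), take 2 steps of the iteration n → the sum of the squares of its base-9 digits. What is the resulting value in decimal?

321 = (3,8,6)_9 → 3² + 8² + 6² = 9 + 64 + 36 = 109
109 = (1,3,1)_9 → 1² + 3² + 1² = 1 + 9 + 1 = 11

11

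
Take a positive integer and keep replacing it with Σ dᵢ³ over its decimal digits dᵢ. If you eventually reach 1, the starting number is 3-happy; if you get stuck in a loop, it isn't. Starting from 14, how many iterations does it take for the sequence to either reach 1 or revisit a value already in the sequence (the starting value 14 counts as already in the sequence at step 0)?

7

14 → 1³ + 4³ = 65
65 → 6³ + 5³ = 341
341 → 3³ + 4³ + 1³ = 92
92 → 9³ + 2³ = 737
737 → 7³ + 3³ + 7³ = 713
713 → 7³ + 1³ + 3³ = 371
371 → 3³ + 7³ + 1³ = 371  — 371 repeats.
That took 7 steps.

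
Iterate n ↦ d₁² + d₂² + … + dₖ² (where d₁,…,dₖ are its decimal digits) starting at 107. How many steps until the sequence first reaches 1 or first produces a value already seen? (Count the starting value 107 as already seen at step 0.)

107 → 1² + 0² + 7² = 1 + 0 + 49 = 50
50 → 5² + 0² = 25 + 0 = 25
25 → 2² + 5² = 4 + 25 = 29
29 → 2² + 9² = 4 + 81 = 85
85 → 8² + 5² = 64 + 25 = 89
89 → 8² + 9² = 64 + 81 = 145
145 → 1² + 4² + 5² = 1 + 16 + 25 = 42
42 → 4² + 2² = 16 + 4 = 20
20 → 2² + 0² = 4 + 0 = 4
4 → 4² = 16
16 → 1² + 6² = 1 + 36 = 37
37 → 3² + 7² = 9 + 49 = 58
58 → 5² + 8² = 25 + 64 = 89  — 89 repeats.
That took 13 steps.

13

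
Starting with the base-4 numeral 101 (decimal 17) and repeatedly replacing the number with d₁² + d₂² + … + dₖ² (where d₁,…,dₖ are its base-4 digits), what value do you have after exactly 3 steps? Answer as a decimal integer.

17 = (1,0,1)_4 → 1² + 0² + 1² = 2
2 = (2)_4 → 2² = 4
4 = (1,0)_4 → 1² + 0² = 1

1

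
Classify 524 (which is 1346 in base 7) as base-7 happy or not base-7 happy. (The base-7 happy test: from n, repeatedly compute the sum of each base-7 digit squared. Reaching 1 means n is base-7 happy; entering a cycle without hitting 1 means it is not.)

not base-7 happy

524 = (1,3,4,6)_7 → 1² + 3² + 4² + 6² = 62
62 = (1,1,6)_7 → 1² + 1² + 6² = 38
38 = (5,3)_7 → 5² + 3² = 34
34 = (4,6)_7 → 4² + 6² = 52
52 = (1,0,3)_7 → 1² + 0² + 3² = 10
10 = (1,3)_7 → 1² + 3² = 10  — 10 already seen; the sequence cycles without reaching 1.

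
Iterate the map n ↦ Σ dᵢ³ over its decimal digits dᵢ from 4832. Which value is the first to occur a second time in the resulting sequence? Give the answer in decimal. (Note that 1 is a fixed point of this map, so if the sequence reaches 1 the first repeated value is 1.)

4832 → 4³ + 8³ + 3³ + 2³ = 64 + 512 + 27 + 8 = 611
611 → 6³ + 1³ + 1³ = 216 + 1 + 1 = 218
218 → 2³ + 1³ + 8³ = 8 + 1 + 512 = 521
521 → 5³ + 2³ + 1³ = 125 + 8 + 1 = 134
134 → 1³ + 3³ + 4³ = 1 + 27 + 64 = 92
92 → 9³ + 2³ = 729 + 8 = 737
737 → 7³ + 3³ + 7³ = 343 + 27 + 343 = 713
713 → 7³ + 1³ + 3³ = 343 + 1 + 27 = 371
371 → 3³ + 7³ + 1³ = 27 + 343 + 1 = 371  — 371 already appeared earlier.

371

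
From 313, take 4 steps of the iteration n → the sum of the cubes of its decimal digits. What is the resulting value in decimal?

313 → 3³ + 1³ + 3³ = 55
55 → 5³ + 5³ = 250
250 → 2³ + 5³ + 0³ = 133
133 → 1³ + 3³ + 3³ = 55

55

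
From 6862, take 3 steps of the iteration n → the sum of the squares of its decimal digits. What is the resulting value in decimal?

6862 → 6² + 8² + 6² + 2² = 140
140 → 1² + 4² + 0² = 17
17 → 1² + 7² = 50

50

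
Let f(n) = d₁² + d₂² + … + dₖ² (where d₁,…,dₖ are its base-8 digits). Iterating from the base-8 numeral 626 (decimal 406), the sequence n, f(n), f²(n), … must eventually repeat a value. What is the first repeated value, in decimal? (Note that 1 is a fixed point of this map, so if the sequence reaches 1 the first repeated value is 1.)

406 = (6,2,6)_8 → 6² + 2² + 6² = 36 + 4 + 36 = 76
76 = (1,1,4)_8 → 1² + 1² + 4² = 1 + 1 + 16 = 18
18 = (2,2)_8 → 2² + 2² = 4 + 4 = 8
8 = (1,0)_8 → 1² + 0² = 1 + 0 = 1  — reached the fixed point 1.
1 → 1, so 1 is the first repeated value.

1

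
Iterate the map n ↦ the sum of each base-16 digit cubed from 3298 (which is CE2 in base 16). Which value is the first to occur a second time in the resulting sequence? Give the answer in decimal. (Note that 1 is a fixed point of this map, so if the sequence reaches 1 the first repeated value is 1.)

3298 = (12,14,2)_16 → 12³ + 14³ + 2³ = 1728 + 2744 + 8 = 4480
4480 = (1,1,8,0)_16 → 1³ + 1³ + 8³ + 0³ = 1 + 1 + 512 + 0 = 514
514 = (2,0,2)_16 → 2³ + 0³ + 2³ = 8 + 0 + 8 = 16
16 = (1,0)_16 → 1³ + 0³ = 1 + 0 = 1  — reached the fixed point 1.
1 → 1, so 1 is the first repeated value.

1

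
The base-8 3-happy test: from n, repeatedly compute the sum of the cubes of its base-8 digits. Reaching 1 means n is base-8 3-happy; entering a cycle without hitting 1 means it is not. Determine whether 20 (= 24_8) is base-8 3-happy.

base-8 3-happy

20 = (2,4)_8 → 2³ + 4³ = 72
72 = (1,1,0)_8 → 1³ + 1³ + 0³ = 2
2 = (2)_8 → 2³ = 8
8 = (1,0)_8 → 1³ + 0³ = 1  — reached 1.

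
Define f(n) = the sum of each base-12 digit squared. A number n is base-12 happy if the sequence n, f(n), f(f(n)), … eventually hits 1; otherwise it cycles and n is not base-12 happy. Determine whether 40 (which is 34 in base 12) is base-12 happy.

40 = (3,4)_12 → 3² + 4² = 9 + 16 = 25
25 = (2,1)_12 → 2² + 1² = 4 + 1 = 5
5 = (5)_12 → 5² = 25  — 25 already seen; the sequence cycles without reaching 1.

not base-12 happy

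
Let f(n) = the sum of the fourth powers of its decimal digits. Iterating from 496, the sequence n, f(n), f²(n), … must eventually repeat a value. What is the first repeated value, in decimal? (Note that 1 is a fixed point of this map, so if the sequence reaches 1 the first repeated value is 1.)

4179

496 → 4⁴ + 9⁴ + 6⁴ = 8113
8113 → 8⁴ + 1⁴ + 1⁴ + 3⁴ = 4179
4179 → 4⁴ + 1⁴ + 7⁴ + 9⁴ = 9219
9219 → 9⁴ + 2⁴ + 1⁴ + 9⁴ = 13139
13139 → 1⁴ + 3⁴ + 1⁴ + 3⁴ + 9⁴ = 6725
6725 → 6⁴ + 7⁴ + 2⁴ + 5⁴ = 4338
4338 → 4⁴ + 3⁴ + 3⁴ + 8⁴ = 4514
4514 → 4⁴ + 5⁴ + 1⁴ + 4⁴ = 1138
1138 → 1⁴ + 1⁴ + 3⁴ + 8⁴ = 4179  — 4179 already appeared earlier.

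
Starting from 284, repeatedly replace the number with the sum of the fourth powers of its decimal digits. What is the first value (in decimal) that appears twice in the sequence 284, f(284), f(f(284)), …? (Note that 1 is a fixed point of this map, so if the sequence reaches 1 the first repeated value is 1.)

13139

284 → 2⁴ + 8⁴ + 4⁴ = 4368
4368 → 4⁴ + 3⁴ + 6⁴ + 8⁴ = 5729
5729 → 5⁴ + 7⁴ + 2⁴ + 9⁴ = 9603
9603 → 9⁴ + 6⁴ + 0⁴ + 3⁴ = 7938
7938 → 7⁴ + 9⁴ + 3⁴ + 8⁴ = 13139
13139 → 1⁴ + 3⁴ + 1⁴ + 3⁴ + 9⁴ = 6725
6725 → 6⁴ + 7⁴ + 2⁴ + 5⁴ = 4338
4338 → 4⁴ + 3⁴ + 3⁴ + 8⁴ = 4514
4514 → 4⁴ + 5⁴ + 1⁴ + 4⁴ = 1138
1138 → 1⁴ + 1⁴ + 3⁴ + 8⁴ = 4179
4179 → 4⁴ + 1⁴ + 7⁴ + 9⁴ = 9219
9219 → 9⁴ + 2⁴ + 1⁴ + 9⁴ = 13139  — 13139 already appeared earlier.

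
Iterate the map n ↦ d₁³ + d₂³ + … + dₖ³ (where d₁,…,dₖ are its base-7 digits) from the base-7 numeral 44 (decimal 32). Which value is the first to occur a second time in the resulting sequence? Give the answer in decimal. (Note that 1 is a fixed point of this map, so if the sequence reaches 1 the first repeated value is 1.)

32 = (4,4)_7 → 128
128 = (2,4,2)_7 → 80
80 = (1,4,3)_7 → 92
92 = (1,6,1)_7 → 218
218 = (4,3,1)_7 → 92  — 92 already appeared earlier.

92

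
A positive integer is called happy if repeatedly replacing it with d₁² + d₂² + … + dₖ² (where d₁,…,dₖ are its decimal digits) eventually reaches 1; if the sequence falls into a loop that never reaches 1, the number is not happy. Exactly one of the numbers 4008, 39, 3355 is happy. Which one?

3355

4008: 4008 → 80 → 64 → 52 → 29 → 85 → 89 → 145 → 42 → 20 → 4 → 16 → 37 → 58 → 89  — repeats 89 (not happy)
39: 39 → 90 → 81 → 65 → 61 → 37 → 58 → 89 → 145 → 42 → 20 → 4 → 16 → 37  — repeats 37 (not happy)
3355: 3355 → 68 → 100 → 1  — reaches 1 (happy)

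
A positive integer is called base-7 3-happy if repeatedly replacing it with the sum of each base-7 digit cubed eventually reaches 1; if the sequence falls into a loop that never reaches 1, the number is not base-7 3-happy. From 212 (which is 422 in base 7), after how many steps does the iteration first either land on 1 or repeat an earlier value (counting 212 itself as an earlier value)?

212 = (4,2,2)_7 → 4³ + 2³ + 2³ = 64 + 8 + 8 = 80
80 = (1,4,3)_7 → 1³ + 4³ + 3³ = 1 + 64 + 27 = 92
92 = (1,6,1)_7 → 1³ + 6³ + 1³ = 1 + 216 + 1 = 218
218 = (4,3,1)_7 → 4³ + 3³ + 1³ = 64 + 27 + 1 = 92  — 92 repeats.
That took 4 steps.

4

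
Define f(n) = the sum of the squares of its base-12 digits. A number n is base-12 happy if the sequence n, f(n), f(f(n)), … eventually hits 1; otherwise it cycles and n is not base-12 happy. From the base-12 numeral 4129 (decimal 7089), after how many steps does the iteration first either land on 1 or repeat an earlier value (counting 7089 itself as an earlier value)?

7089 = (4,1,2,9)_12 → 4² + 1² + 2² + 9² = 102
102 = (8,6)_12 → 8² + 6² = 100
100 = (8,4)_12 → 8² + 4² = 80
80 = (6,8)_12 → 6² + 8² = 100  — 100 repeats.
That took 4 steps.

4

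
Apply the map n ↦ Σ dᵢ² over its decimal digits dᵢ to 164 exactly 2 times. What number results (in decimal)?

34

164 → 1² + 6² + 4² = 53
53 → 5² + 3² = 34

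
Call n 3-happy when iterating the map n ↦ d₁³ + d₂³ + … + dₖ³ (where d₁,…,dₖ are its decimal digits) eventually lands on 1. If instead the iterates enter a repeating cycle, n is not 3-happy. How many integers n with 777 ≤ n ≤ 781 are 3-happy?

1

777: 777 → 1029 → 738 → 882 → 1032 → 36 → 243 → 99 → 1458 → 702 → 351 → 153 → 153  — not 3-happy
778: 778 → 1198 → 1243 → 100 → 1  — 3-happy
779: 779 → 1415 → 191 → 731 → 371 → 371  — not 3-happy
780: 780 → 855 → 762 → 567 → 684 → 792 → 1080 → 513 → 153 → 153  — not 3-happy
781: 781 → 856 → 853 → 664 → 496 → 1009 → 730 → 370 → 370  — not 3-happy
3-happy: 778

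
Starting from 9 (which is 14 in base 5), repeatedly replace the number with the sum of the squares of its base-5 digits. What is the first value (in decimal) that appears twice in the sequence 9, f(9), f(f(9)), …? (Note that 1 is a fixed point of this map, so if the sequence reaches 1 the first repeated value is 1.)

9 = (1,4)_5 → 1² + 4² = 1 + 16 = 17
17 = (3,2)_5 → 3² + 2² = 9 + 4 = 13
13 = (2,3)_5 → 2² + 3² = 4 + 9 = 13  — 13 already appeared earlier.

13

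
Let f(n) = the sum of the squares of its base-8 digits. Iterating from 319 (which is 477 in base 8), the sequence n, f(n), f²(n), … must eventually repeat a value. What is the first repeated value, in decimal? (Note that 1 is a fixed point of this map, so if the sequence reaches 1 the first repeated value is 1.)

319 = (4,7,7)_8 → 4² + 7² + 7² = 16 + 49 + 49 = 114
114 = (1,6,2)_8 → 1² + 6² + 2² = 1 + 36 + 4 = 41
41 = (5,1)_8 → 5² + 1² = 25 + 1 = 26
26 = (3,2)_8 → 3² + 2² = 9 + 4 = 13
13 = (1,5)_8 → 1² + 5² = 1 + 25 = 26  — 26 already appeared earlier.

26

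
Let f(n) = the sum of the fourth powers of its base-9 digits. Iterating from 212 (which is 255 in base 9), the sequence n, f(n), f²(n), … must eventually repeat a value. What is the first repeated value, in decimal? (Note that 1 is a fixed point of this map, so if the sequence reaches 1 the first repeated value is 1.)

212 = (2,5,5)_9 → 2⁴ + 5⁴ + 5⁴ = 1266
1266 = (1,6,5,6)_9 → 1⁴ + 6⁴ + 5⁴ + 6⁴ = 3218
3218 = (4,3,6,5)_9 → 4⁴ + 3⁴ + 6⁴ + 5⁴ = 2258
2258 = (3,0,7,8)_9 → 3⁴ + 0⁴ + 7⁴ + 8⁴ = 6578
6578 = (1,0,0,1,8)_9 → 1⁴ + 0⁴ + 0⁴ + 1⁴ + 8⁴ = 4098
4098 = (5,5,5,3)_9 → 5⁴ + 5⁴ + 5⁴ + 3⁴ = 1956
1956 = (2,6,1,3)_9 → 2⁴ + 6⁴ + 1⁴ + 3⁴ = 1394
1394 = (1,8,1,8)_9 → 1⁴ + 8⁴ + 1⁴ + 8⁴ = 8194
8194 = (1,2,2,1,4)_9 → 1⁴ + 2⁴ + 2⁴ + 1⁴ + 4⁴ = 290
290 = (3,5,2)_9 → 3⁴ + 5⁴ + 2⁴ = 722
722 = (8,8,2)_9 → 8⁴ + 8⁴ + 2⁴ = 8208
8208 = (1,2,2,3,0)_9 → 1⁴ + 2⁴ + 2⁴ + 3⁴ + 0⁴ = 114
114 = (1,3,6)_9 → 1⁴ + 3⁴ + 6⁴ = 1378
1378 = (1,8,0,1)_9 → 1⁴ + 8⁴ + 0⁴ + 1⁴ = 4098  — 4098 already appeared earlier.

4098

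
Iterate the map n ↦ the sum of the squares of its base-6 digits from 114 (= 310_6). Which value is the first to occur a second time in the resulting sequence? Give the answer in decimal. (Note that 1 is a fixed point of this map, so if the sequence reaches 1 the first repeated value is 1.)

114 = (3,1,0)_6 → 3² + 1² + 0² = 10
10 = (1,4)_6 → 1² + 4² = 17
17 = (2,5)_6 → 2² + 5² = 29
29 = (4,5)_6 → 4² + 5² = 41
41 = (1,0,5)_6 → 1² + 0² + 5² = 26
26 = (4,2)_6 → 4² + 2² = 20
20 = (3,2)_6 → 3² + 2² = 13
13 = (2,1)_6 → 2² + 1² = 5
5 = (5)_6 → 5² = 25
25 = (4,1)_6 → 4² + 1² = 17  — 17 already appeared earlier.

17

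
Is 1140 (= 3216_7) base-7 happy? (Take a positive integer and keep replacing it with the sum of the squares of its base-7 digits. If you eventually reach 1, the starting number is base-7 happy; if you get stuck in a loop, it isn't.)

1140 = (3,2,1,6)_7 → 3² + 2² + 1² + 6² = 50
50 = (1,0,1)_7 → 1² + 0² + 1² = 2
2 = (2)_7 → 2² = 4
4 = (4)_7 → 4² = 16
16 = (2,2)_7 → 2² + 2² = 8
8 = (1,1)_7 → 1² + 1² = 2  — 2 already seen; the sequence cycles without reaching 1.

not base-7 happy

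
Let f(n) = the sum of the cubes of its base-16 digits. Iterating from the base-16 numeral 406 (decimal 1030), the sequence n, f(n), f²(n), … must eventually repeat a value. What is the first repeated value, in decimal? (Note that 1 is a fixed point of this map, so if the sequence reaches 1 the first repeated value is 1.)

1030 = (4,0,6)_16 → 4³ + 0³ + 6³ = 64 + 0 + 216 = 280
280 = (1,1,8)_16 → 1³ + 1³ + 8³ = 1 + 1 + 512 = 514
514 = (2,0,2)_16 → 2³ + 0³ + 2³ = 8 + 0 + 8 = 16
16 = (1,0)_16 → 1³ + 0³ = 1 + 0 = 1  — reached the fixed point 1.
1 → 1, so 1 is the first repeated value.

1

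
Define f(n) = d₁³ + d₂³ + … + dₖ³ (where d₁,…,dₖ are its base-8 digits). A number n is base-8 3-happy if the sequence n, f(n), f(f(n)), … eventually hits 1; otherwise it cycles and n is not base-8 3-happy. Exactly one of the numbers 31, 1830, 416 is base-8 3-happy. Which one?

1830

31: 31 → 370 → 349 → 277 → 197 → 152 → 35 → 91 → 55 → 559 → 469 → 476 → 434 → 440 → 559  — repeats 559 (not base-8 3-happy)
1830: 1830 → 371 → 368 → 341 → 258 → 72 → 2 → 8 → 1  — reaches 1 (base-8 3-happy)
416: 416 → 280 → 91 → 55 → 559 → 469 → 476 → 434 → 440 → 559  — repeats 559 (not base-8 3-happy)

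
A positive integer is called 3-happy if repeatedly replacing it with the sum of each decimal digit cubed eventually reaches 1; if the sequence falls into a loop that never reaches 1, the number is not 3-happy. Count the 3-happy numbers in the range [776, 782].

776: 776 → 902 → 737 → 713 → 371 → 371  (repeats 371)
777: 777 → 1029 → 738 → 882 → 1032 → 36 → 243 → 99 → 1458 → 702 → 351 → 153 → 153  (repeats 153)
778: 778 → 1198 → 1243 → 100 → 1  (reaches 1)
779: 779 → 1415 → 191 → 731 → 371 → 371  (repeats 371)
780: 780 → 855 → 762 → 567 → 684 → 792 → 1080 → 513 → 153 → 153  (repeats 153)
781: 781 → 856 → 853 → 664 → 496 → 1009 → 730 → 370 → 370  (repeats 370)
782: 782 → 863 → 755 → 593 → 881 → 1025 → 134 → 92 → 737 → 713 → 371 → 371  (repeats 371)
3-happy: 778

1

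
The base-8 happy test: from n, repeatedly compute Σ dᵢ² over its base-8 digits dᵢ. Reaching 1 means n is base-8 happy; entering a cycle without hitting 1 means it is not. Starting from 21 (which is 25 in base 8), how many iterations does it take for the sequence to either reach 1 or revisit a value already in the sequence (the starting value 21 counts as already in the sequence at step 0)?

21 = (2,5)_8 → 2² + 5² = 4 + 25 = 29
29 = (3,5)_8 → 3² + 5² = 9 + 25 = 34
34 = (4,2)_8 → 4² + 2² = 16 + 4 = 20
20 = (2,4)_8 → 2² + 4² = 4 + 16 = 20  — 20 repeats.
That took 4 steps.

4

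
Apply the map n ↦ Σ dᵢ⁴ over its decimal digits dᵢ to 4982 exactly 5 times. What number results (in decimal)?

4514

4982 → 4⁴ + 9⁴ + 8⁴ + 2⁴ = 10929
10929 → 1⁴ + 0⁴ + 9⁴ + 2⁴ + 9⁴ = 13139
13139 → 1⁴ + 3⁴ + 1⁴ + 3⁴ + 9⁴ = 6725
6725 → 6⁴ + 7⁴ + 2⁴ + 5⁴ = 4338
4338 → 4⁴ + 3⁴ + 3⁴ + 8⁴ = 4514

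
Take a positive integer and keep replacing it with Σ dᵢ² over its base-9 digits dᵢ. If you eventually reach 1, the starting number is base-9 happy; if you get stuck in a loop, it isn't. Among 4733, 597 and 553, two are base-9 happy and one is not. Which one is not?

597

4733: 4733 → 125 → 81 → 1  — reaches 1 (base-9 happy)
597: 597 → 67 → 65 → 53 → 89 → 65  — repeats 65 (not base-9 happy)
553: 553 → 101 → 9 → 1  — reaches 1 (base-9 happy)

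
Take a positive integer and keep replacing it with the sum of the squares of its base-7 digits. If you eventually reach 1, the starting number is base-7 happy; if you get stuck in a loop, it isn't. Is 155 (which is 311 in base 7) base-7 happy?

not base-7 happy

155 = (3,1,1)_7 → 11
11 = (1,4)_7 → 17
17 = (2,3)_7 → 13
13 = (1,6)_7 → 37
37 = (5,2)_7 → 29
29 = (4,1)_7 → 17  — 17 already seen; the sequence cycles without reaching 1.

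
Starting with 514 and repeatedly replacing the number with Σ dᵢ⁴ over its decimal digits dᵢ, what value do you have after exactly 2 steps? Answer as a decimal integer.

8208

514 → 5⁴ + 1⁴ + 4⁴ = 882
882 → 8⁴ + 8⁴ + 2⁴ = 8208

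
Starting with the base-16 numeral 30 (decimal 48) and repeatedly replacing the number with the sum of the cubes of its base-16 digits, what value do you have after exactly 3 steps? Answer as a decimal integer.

48 = (3,0)_16 → 3³ + 0³ = 27
27 = (1,11)_16 → 1³ + 11³ = 1332
1332 = (5,3,4)_16 → 5³ + 3³ + 4³ = 216

216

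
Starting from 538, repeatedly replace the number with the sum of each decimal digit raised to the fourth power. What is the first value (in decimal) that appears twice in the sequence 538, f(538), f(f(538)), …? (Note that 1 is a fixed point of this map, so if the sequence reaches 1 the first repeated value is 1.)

538 → 5⁴ + 3⁴ + 8⁴ = 4802
4802 → 4⁴ + 8⁴ + 0⁴ + 2⁴ = 4368
4368 → 4⁴ + 3⁴ + 6⁴ + 8⁴ = 5729
5729 → 5⁴ + 7⁴ + 2⁴ + 9⁴ = 9603
9603 → 9⁴ + 6⁴ + 0⁴ + 3⁴ = 7938
7938 → 7⁴ + 9⁴ + 3⁴ + 8⁴ = 13139
13139 → 1⁴ + 3⁴ + 1⁴ + 3⁴ + 9⁴ = 6725
6725 → 6⁴ + 7⁴ + 2⁴ + 5⁴ = 4338
4338 → 4⁴ + 3⁴ + 3⁴ + 8⁴ = 4514
4514 → 4⁴ + 5⁴ + 1⁴ + 4⁴ = 1138
1138 → 1⁴ + 1⁴ + 3⁴ + 8⁴ = 4179
4179 → 4⁴ + 1⁴ + 7⁴ + 9⁴ = 9219
9219 → 9⁴ + 2⁴ + 1⁴ + 9⁴ = 13139  — 13139 already appeared earlier.

13139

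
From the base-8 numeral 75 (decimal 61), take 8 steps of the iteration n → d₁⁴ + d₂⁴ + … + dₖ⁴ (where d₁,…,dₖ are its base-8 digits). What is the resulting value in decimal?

61 = (7,5)_8 → 7⁴ + 5⁴ = 3026
3026 = (5,7,2,2)_8 → 5⁴ + 7⁴ + 2⁴ + 2⁴ = 3058
3058 = (5,7,6,2)_8 → 5⁴ + 7⁴ + 6⁴ + 2⁴ = 4338
4338 = (1,0,3,6,2)_8 → 1⁴ + 0⁴ + 3⁴ + 6⁴ + 2⁴ = 1394
1394 = (2,5,6,2)_8 → 2⁴ + 5⁴ + 6⁴ + 2⁴ = 1953
1953 = (3,6,4,1)_8 → 3⁴ + 6⁴ + 4⁴ + 1⁴ = 1634
1634 = (3,1,4,2)_8 → 3⁴ + 1⁴ + 4⁴ + 2⁴ = 354
354 = (5,4,2)_8 → 5⁴ + 4⁴ + 2⁴ = 897

897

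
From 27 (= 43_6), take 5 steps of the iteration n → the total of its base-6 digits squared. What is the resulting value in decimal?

26

27 = (4,3)_6 → 4² + 3² = 16 + 9 = 25
25 = (4,1)_6 → 4² + 1² = 16 + 1 = 17
17 = (2,5)_6 → 2² + 5² = 4 + 25 = 29
29 = (4,5)_6 → 4² + 5² = 16 + 25 = 41
41 = (1,0,5)_6 → 1² + 0² + 5² = 1 + 0 + 25 = 26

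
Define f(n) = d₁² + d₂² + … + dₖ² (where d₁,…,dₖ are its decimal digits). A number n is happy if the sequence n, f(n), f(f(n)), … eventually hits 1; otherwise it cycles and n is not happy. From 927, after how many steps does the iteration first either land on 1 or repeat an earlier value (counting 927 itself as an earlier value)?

927 → 9² + 2² + 7² = 134
134 → 1² + 3² + 4² = 26
26 → 2² + 6² = 40
40 → 4² + 0² = 16
16 → 1² + 6² = 37
37 → 3² + 7² = 58
58 → 5² + 8² = 89
89 → 8² + 9² = 145
145 → 1² + 4² + 5² = 42
42 → 4² + 2² = 20
20 → 2² + 0² = 4
4 → 4² = 16  — 16 repeats.
That took 12 steps.

12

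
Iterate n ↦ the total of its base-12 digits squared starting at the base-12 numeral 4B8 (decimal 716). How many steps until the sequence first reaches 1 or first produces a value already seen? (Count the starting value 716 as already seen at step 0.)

9

716 = (4,11,8)_12 → 4² + 11² + 8² = 16 + 121 + 64 = 201
201 = (1,4,9)_12 → 1² + 4² + 9² = 1 + 16 + 81 = 98
98 = (8,2)_12 → 8² + 2² = 64 + 4 = 68
68 = (5,8)_12 → 5² + 8² = 25 + 64 = 89
89 = (7,5)_12 → 7² + 5² = 49 + 25 = 74
74 = (6,2)_12 → 6² + 2² = 36 + 4 = 40
40 = (3,4)_12 → 3² + 4² = 9 + 16 = 25
25 = (2,1)_12 → 2² + 1² = 4 + 1 = 5
5 = (5)_12 → 5² = 25  — 25 repeats.
That took 9 steps.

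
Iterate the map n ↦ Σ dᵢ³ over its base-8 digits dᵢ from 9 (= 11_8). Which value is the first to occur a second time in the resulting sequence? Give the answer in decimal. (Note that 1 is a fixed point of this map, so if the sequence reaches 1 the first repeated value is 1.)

9 = (1,1)_8 → 1³ + 1³ = 2
2 = (2)_8 → 2³ = 8
8 = (1,0)_8 → 1³ + 0³ = 1  — reached the fixed point 1.
1 → 1, so 1 is the first repeated value.

1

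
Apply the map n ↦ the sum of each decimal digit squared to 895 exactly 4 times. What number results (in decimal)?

29

895 → 8² + 9² + 5² = 170
170 → 1² + 7² + 0² = 50
50 → 5² + 0² = 25
25 → 2² + 5² = 29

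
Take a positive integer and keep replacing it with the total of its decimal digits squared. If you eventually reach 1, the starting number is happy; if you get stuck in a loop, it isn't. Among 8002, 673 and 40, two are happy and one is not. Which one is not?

8002: 8002 → 68 → 100 → 1  — reaches 1 (happy)
673: 673 → 94 → 97 → 130 → 10 → 1  — reaches 1 (happy)
40: 40 → 16 → 37 → 58 → 89 → 145 → 42 → 20 → 4 → 16  — repeats 16 (not happy)

40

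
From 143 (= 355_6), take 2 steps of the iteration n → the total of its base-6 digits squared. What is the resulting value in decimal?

35

143 = (3,5,5)_6 → 3² + 5² + 5² = 59
59 = (1,3,5)_6 → 1² + 3² + 5² = 35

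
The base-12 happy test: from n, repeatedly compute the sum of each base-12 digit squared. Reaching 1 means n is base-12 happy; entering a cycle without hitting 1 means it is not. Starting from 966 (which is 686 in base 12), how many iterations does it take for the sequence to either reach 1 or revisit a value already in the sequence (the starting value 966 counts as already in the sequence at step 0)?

6

966 = (6,8,6)_12 → 6² + 8² + 6² = 36 + 64 + 36 = 136
136 = (11,4)_12 → 11² + 4² = 121 + 16 = 137
137 = (11,5)_12 → 11² + 5² = 121 + 25 = 146
146 = (1,0,2)_12 → 1² + 0² + 2² = 1 + 0 + 4 = 5
5 = (5)_12 → 5² = 25
25 = (2,1)_12 → 2² + 1² = 4 + 1 = 5  — 5 repeats.
That took 6 steps.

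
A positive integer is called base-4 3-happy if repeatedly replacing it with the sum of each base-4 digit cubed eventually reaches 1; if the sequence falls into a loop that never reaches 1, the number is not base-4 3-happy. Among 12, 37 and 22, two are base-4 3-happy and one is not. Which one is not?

12

12: 12 → 27 → 36 → 9 → 9  — repeats 9 (not base-4 3-happy)
37: 37 → 10 → 16 → 1  — reaches 1 (base-4 3-happy)
22: 22 → 10 → 16 → 1  — reaches 1 (base-4 3-happy)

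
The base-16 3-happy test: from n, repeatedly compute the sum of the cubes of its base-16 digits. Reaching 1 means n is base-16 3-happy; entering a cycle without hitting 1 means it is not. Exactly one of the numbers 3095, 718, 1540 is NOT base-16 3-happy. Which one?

3095

3095: 3095 → 2072 → 1025 → 65 → 65  — repeats 65 (not base-16 3-happy)
718: 718 → 4480 → 514 → 16 → 1  — reaches 1 (base-16 3-happy)
1540: 1540 → 280 → 514 → 16 → 1  — reaches 1 (base-16 3-happy)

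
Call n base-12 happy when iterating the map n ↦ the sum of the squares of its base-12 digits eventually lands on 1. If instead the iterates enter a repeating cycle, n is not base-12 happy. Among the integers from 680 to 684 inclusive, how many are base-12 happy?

1

680: 680 → 144 → 1  (reaches 1)
681: 681 → 161 → 27 → 13 → 2 → 4 → 16 → 17 → 26 → 8 → 64 → 41 → 34 → 104 → 128 → 164 → 66 → 61 → 26  (repeats 26)
682: 682 → 180 → 10 → 100 → 80 → 100  (repeats 100)
683: 683 → 201 → 98 → 68 → 89 → 74 → 40 → 25 → 5 → 25  (repeats 25)
684: 684 → 97 → 65 → 50 → 20 → 65  (repeats 65)
base-12 happy: 680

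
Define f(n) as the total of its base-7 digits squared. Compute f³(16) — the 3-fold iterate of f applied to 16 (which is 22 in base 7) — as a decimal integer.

16 = (2,2)_7 → 2² + 2² = 8
8 = (1,1)_7 → 1² + 1² = 2
2 = (2)_7 → 2² = 4

4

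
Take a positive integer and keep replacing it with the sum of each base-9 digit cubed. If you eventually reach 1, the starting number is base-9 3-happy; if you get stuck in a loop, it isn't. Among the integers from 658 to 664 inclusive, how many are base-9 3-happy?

2

658: 658 → 514 → 244 → 28 → 28  — not base-9 3-happy
659: 659 → 521 → 755 → 521  — not base-9 3-happy
660: 660 → 540 → 432 → 152 → 856 → 128 → 134 → 638 → 1198 → 470 → 476 → 980 → 540  — not base-9 3-happy
661: 661 → 577 → 345 → 99 → 9 → 1  — base-9 3-happy
662: 662 → 638 → 1198 → 470 → 476 → 980 → 540 → 432 → 152 → 856 → 128 → 134 → 638  — not base-9 3-happy
663: 663 → 729 → 1  — base-9 3-happy
664: 664 → 856 → 128 → 134 → 638 → 1198 → 470 → 476 → 980 → 540 → 432 → 152 → 856  — not base-9 3-happy
base-9 3-happy: 661, 663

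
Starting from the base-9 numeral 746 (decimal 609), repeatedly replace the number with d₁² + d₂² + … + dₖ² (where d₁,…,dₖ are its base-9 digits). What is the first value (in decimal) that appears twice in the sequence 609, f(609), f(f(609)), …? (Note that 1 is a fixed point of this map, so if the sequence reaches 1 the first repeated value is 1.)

609 = (7,4,6)_9 → 101
101 = (1,2,2)_9 → 9
9 = (1,0)_9 → 1  — reached the fixed point 1.
1 → 1, so 1 is the first repeated value.

1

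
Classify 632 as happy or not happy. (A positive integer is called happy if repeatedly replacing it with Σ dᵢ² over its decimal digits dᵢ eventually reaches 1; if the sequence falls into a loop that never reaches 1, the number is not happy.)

happy

632 → 6² + 3² + 2² = 36 + 9 + 4 = 49
49 → 4² + 9² = 16 + 81 = 97
97 → 9² + 7² = 81 + 49 = 130
130 → 1² + 3² + 0² = 1 + 9 + 0 = 10
10 → 1² + 0² = 1 + 0 = 1  — reached 1.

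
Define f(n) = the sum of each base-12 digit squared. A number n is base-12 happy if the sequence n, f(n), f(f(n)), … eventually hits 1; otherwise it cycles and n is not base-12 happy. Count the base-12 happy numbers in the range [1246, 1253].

1

1246: 1246 → 213 → 107 → 185 → 35 → 125 → 125  — not base-12 happy
1247: 1247 → 234 → 86 → 53 → 41 → 34 → 104 → 128 → 164 → 66 → 61 → 26 → 8 → 64 → 41  — not base-12 happy
1248: 1248 → 128 → 164 → 66 → 61 → 26 → 8 → 64 → 41 → 34 → 104 → 128  — not base-12 happy
1249: 1249 → 129 → 181 → 11 → 121 → 101 → 89 → 74 → 40 → 25 → 5 → 25  — not base-12 happy
1250: 1250 → 132 → 121 → 101 → 89 → 74 → 40 → 25 → 5 → 25  — not base-12 happy
1251: 1251 → 137 → 146 → 5 → 25 → 5  — not base-12 happy
1252: 1252 → 144 → 1  — base-12 happy
1253: 1253 → 153 → 82 → 136 → 137 → 146 → 5 → 25 → 5  — not base-12 happy
base-12 happy: 1252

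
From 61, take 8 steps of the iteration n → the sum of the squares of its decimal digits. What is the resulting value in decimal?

61 → 6² + 1² = 36 + 1 = 37
37 → 3² + 7² = 9 + 49 = 58
58 → 5² + 8² = 25 + 64 = 89
89 → 8² + 9² = 64 + 81 = 145
145 → 1² + 4² + 5² = 1 + 16 + 25 = 42
42 → 4² + 2² = 16 + 4 = 20
20 → 2² + 0² = 4 + 0 = 4
4 → 4² = 16

16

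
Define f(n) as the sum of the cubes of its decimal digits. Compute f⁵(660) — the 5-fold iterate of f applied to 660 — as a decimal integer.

351

660 → 6³ + 6³ + 0³ = 216 + 216 + 0 = 432
432 → 4³ + 3³ + 2³ = 64 + 27 + 8 = 99
99 → 9³ + 9³ = 729 + 729 = 1458
1458 → 1³ + 4³ + 5³ + 8³ = 1 + 64 + 125 + 512 = 702
702 → 7³ + 0³ + 2³ = 343 + 0 + 8 = 351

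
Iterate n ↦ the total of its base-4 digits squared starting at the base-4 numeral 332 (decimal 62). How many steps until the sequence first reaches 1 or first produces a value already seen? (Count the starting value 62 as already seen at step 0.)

6

62 = (3,3,2)_4 → 3² + 3² + 2² = 22
22 = (1,1,2)_4 → 1² + 1² + 2² = 6
6 = (1,2)_4 → 1² + 2² = 5
5 = (1,1)_4 → 1² + 1² = 2
2 = (2)_4 → 2² = 4
4 = (1,0)_4 → 1² + 0² = 1  — reached 1.
That took 6 steps.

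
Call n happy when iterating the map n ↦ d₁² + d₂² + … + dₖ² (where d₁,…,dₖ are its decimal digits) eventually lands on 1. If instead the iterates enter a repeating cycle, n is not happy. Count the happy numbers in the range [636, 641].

636: 636 → 81 → 65 → 61 → 37 → 58 → 89 → 145 → 42 → 20 → 4 → 16 → 37  (repeats 37)
637: 637 → 94 → 97 → 130 → 10 → 1  (reaches 1)
638: 638 → 109 → 82 → 68 → 100 → 1  (reaches 1)
639: 639 → 126 → 41 → 17 → 50 → 25 → 29 → 85 → 89 → 145 → 42 → 20 → 4 → 16 → 37 → 58 → 89  (repeats 89)
640: 640 → 52 → 29 → 85 → 89 → 145 → 42 → 20 → 4 → 16 → 37 → 58 → 89  (repeats 89)
641: 641 → 53 → 34 → 25 → 29 → 85 → 89 → 145 → 42 → 20 → 4 → 16 → 37 → 58 → 89  (repeats 89)
happy: 637, 638

2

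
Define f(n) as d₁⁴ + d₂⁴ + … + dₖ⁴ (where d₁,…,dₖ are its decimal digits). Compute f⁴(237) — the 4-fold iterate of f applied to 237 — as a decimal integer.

237 → 2⁴ + 3⁴ + 7⁴ = 2498
2498 → 2⁴ + 4⁴ + 9⁴ + 8⁴ = 10929
10929 → 1⁴ + 0⁴ + 9⁴ + 2⁴ + 9⁴ = 13139
13139 → 1⁴ + 3⁴ + 1⁴ + 3⁴ + 9⁴ = 6725

6725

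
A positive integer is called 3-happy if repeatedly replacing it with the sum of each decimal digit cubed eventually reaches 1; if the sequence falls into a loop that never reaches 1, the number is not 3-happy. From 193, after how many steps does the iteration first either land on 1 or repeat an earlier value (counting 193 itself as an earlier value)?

193 → 1³ + 9³ + 3³ = 757
757 → 7³ + 5³ + 7³ = 811
811 → 8³ + 1³ + 1³ = 514
514 → 5³ + 1³ + 4³ = 190
190 → 1³ + 9³ + 0³ = 730
730 → 7³ + 3³ + 0³ = 370
370 → 3³ + 7³ + 0³ = 370  — 370 repeats.
That took 7 steps.

7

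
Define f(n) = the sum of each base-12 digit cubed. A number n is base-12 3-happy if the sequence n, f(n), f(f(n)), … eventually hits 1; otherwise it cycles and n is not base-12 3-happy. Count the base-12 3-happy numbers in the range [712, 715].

712: 712 → 1459 → 1344 → 793 → 342 → 288 → 8 → 512 → 755 → 1464 → 1008 → 343 → 415 → 1351 → 1136 → 1855 → 1344  — not base-12 3-happy
713: 713 → 1520 → 1728 → 1  — base-12 3-happy
714: 714 → 1611 → 1366 → 1854 → 1217 → 762 → 368 → 736 → 190 → 1028 → 856 → 1520 → 1728 → 1  — base-12 3-happy
715: 715 → 1738 → 1001 → 1672 → 1738  — not base-12 3-happy
base-12 3-happy: 713, 714

2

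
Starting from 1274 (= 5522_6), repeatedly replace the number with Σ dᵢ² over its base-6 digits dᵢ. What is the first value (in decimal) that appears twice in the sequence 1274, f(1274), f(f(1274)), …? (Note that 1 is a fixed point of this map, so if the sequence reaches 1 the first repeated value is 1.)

26

1274 = (5,5,2,2)_6 → 5² + 5² + 2² + 2² = 25 + 25 + 4 + 4 = 58
58 = (1,3,4)_6 → 1² + 3² + 4² = 1 + 9 + 16 = 26
26 = (4,2)_6 → 4² + 2² = 16 + 4 = 20
20 = (3,2)_6 → 3² + 2² = 9 + 4 = 13
13 = (2,1)_6 → 2² + 1² = 4 + 1 = 5
5 = (5)_6 → 5² = 25
25 = (4,1)_6 → 4² + 1² = 16 + 1 = 17
17 = (2,5)_6 → 2² + 5² = 4 + 25 = 29
29 = (4,5)_6 → 4² + 5² = 16 + 25 = 41
41 = (1,0,5)_6 → 1² + 0² + 5² = 1 + 0 + 25 = 26  — 26 already appeared earlier.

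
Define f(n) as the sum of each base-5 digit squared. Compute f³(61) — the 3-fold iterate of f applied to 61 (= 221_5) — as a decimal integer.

61 = (2,2,1)_5 → 2² + 2² + 1² = 9
9 = (1,4)_5 → 1² + 4² = 17
17 = (3,2)_5 → 3² + 2² = 13

13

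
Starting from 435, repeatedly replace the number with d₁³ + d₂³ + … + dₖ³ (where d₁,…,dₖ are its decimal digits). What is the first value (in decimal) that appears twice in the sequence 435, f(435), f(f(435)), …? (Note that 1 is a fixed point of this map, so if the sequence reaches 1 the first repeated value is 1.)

153

435 → 4³ + 3³ + 5³ = 64 + 27 + 125 = 216
216 → 2³ + 1³ + 6³ = 8 + 1 + 216 = 225
225 → 2³ + 2³ + 5³ = 8 + 8 + 125 = 141
141 → 1³ + 4³ + 1³ = 1 + 64 + 1 = 66
66 → 6³ + 6³ = 216 + 216 = 432
432 → 4³ + 3³ + 2³ = 64 + 27 + 8 = 99
99 → 9³ + 9³ = 729 + 729 = 1458
1458 → 1³ + 4³ + 5³ + 8³ = 1 + 64 + 125 + 512 = 702
702 → 7³ + 0³ + 2³ = 343 + 0 + 8 = 351
351 → 3³ + 5³ + 1³ = 27 + 125 + 1 = 153
153 → 1³ + 5³ + 3³ = 1 + 125 + 27 = 153  — 153 already appeared earlier.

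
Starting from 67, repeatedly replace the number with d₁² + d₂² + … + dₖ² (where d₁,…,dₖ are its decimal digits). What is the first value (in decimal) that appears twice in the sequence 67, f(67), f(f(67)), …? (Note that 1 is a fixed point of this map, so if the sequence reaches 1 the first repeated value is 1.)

89

67 → 6² + 7² = 36 + 49 = 85
85 → 8² + 5² = 64 + 25 = 89
89 → 8² + 9² = 64 + 81 = 145
145 → 1² + 4² + 5² = 1 + 16 + 25 = 42
42 → 4² + 2² = 16 + 4 = 20
20 → 2² + 0² = 4 + 0 = 4
4 → 4² = 16
16 → 1² + 6² = 1 + 36 = 37
37 → 3² + 7² = 9 + 49 = 58
58 → 5² + 8² = 25 + 64 = 89  — 89 already appeared earlier.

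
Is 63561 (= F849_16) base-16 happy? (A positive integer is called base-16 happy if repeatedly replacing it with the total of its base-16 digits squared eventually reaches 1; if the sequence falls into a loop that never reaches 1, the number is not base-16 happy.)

63561 = (15,8,4,9)_16 → 15² + 8² + 4² + 9² = 225 + 64 + 16 + 81 = 386
386 = (1,8,2)_16 → 1² + 8² + 2² = 1 + 64 + 4 = 69
69 = (4,5)_16 → 4² + 5² = 16 + 25 = 41
41 = (2,9)_16 → 2² + 9² = 4 + 81 = 85
85 = (5,5)_16 → 5² + 5² = 25 + 25 = 50
50 = (3,2)_16 → 3² + 2² = 9 + 4 = 13
13 = (13)_16 → 13² = 169
169 = (10,9)_16 → 10² + 9² = 100 + 81 = 181
181 = (11,5)_16 → 11² + 5² = 121 + 25 = 146
146 = (9,2)_16 → 9² + 2² = 81 + 4 = 85  — 85 already seen; the sequence cycles without reaching 1.

not base-16 happy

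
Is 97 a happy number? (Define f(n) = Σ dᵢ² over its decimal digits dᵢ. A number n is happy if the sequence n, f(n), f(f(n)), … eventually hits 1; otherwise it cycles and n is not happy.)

97 → 9² + 7² = 81 + 49 = 130
130 → 1² + 3² + 0² = 1 + 9 + 0 = 10
10 → 1² + 0² = 1 + 0 = 1  — reached 1.

happy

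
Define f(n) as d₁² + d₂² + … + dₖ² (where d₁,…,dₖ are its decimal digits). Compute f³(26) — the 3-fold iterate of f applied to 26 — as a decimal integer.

37

26 → 2² + 6² = 40
40 → 4² + 0² = 16
16 → 1² + 6² = 37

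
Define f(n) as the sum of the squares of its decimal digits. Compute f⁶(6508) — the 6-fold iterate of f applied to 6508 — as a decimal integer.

61

6508 → 6² + 5² + 0² + 8² = 125
125 → 1² + 2² + 5² = 30
30 → 3² + 0² = 9
9 → 9² = 81
81 → 8² + 1² = 65
65 → 6² + 5² = 61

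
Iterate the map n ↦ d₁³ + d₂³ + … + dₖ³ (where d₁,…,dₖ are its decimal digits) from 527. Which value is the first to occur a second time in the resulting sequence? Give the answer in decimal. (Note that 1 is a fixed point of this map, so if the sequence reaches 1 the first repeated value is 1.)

371

527 → 5³ + 2³ + 7³ = 476
476 → 4³ + 7³ + 6³ = 623
623 → 6³ + 2³ + 3³ = 251
251 → 2³ + 5³ + 1³ = 134
134 → 1³ + 3³ + 4³ = 92
92 → 9³ + 2³ = 737
737 → 7³ + 3³ + 7³ = 713
713 → 7³ + 1³ + 3³ = 371
371 → 3³ + 7³ + 1³ = 371  — 371 already appeared earlier.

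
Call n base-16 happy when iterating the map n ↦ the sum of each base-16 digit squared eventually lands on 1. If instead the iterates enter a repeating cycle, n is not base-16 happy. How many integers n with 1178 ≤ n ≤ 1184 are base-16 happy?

1178: 1178 → 197 → 169 → 181 → 146 → 85 → 50 → 13 → 169  — not base-16 happy
1179: 1179 → 218 → 269 → 170 → 200 → 208 → 169 → 181 → 146 → 85 → 50 → 13 → 169  — not base-16 happy
1180: 1180 → 241 → 226 → 200 → 208 → 169 → 181 → 146 → 85 → 50 → 13 → 169  — not base-16 happy
1181: 1181 → 266 → 101 → 61 → 178 → 125 → 218 → 269 → 170 → 200 → 208 → 169 → 181 → 146 → 85 → 50 → 13 → 169  — not base-16 happy
1182: 1182 → 293 → 30 → 197 → 169 → 181 → 146 → 85 → 50 → 13 → 169  — not base-16 happy
1183: 1183 → 322 → 21 → 26 → 101 → 61 → 178 → 125 → 218 → 269 → 170 → 200 → 208 → 169 → 181 → 146 → 85 → 50 → 13 → 169  — not base-16 happy
1184: 1184 → 116 → 65 → 17 → 2 → 4 → 16 → 1  — base-16 happy
base-16 happy: 1184

1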